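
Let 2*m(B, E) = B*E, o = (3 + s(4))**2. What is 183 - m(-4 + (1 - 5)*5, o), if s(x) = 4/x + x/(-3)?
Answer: 805/3 ≈ 268.33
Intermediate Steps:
s(x) = 4/x - x/3 (s(x) = 4/x + x*(-1/3) = 4/x - x/3)
o = 64/9 (o = (3 + (4/4 - 1/3*4))**2 = (3 + (4*(1/4) - 4/3))**2 = (3 + (1 - 4/3))**2 = (3 - 1/3)**2 = (8/3)**2 = 64/9 ≈ 7.1111)
m(B, E) = B*E/2 (m(B, E) = (B*E)/2 = B*E/2)
183 - m(-4 + (1 - 5)*5, o) = 183 - (-4 + (1 - 5)*5)*64/(2*9) = 183 - (-4 - 4*5)*64/(2*9) = 183 - (-4 - 20)*64/(2*9) = 183 - (-24)*64/(2*9) = 183 - 1*(-256/3) = 183 + 256/3 = 805/3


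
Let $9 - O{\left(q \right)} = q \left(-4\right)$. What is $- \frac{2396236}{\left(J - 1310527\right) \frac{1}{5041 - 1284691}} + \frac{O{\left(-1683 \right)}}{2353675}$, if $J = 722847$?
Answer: $- \frac{180429394995660441}{34580193100} \approx -5.2177 \cdot 10^{6}$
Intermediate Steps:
$O{\left(q \right)} = 9 + 4 q$ ($O{\left(q \right)} = 9 - q \left(-4\right) = 9 - - 4 q = 9 + 4 q$)
$- \frac{2396236}{\left(J - 1310527\right) \frac{1}{5041 - 1284691}} + \frac{O{\left(-1683 \right)}}{2353675} = - \frac{2396236}{\left(722847 - 1310527\right) \frac{1}{5041 - 1284691}} + \frac{9 + 4 \left(-1683\right)}{2353675} = - \frac{2396236}{\left(-587680\right) \frac{1}{-1279650}} + \left(9 - 6732\right) \frac{1}{2353675} = - \frac{2396236}{\left(-587680\right) \left(- \frac{1}{1279650}\right)} - \frac{6723}{2353675} = - \frac{2396236}{\frac{58768}{127965}} - \frac{6723}{2353675} = \left(-2396236\right) \frac{127965}{58768} - \frac{6723}{2353675} = - \frac{76658584935}{14692} - \frac{6723}{2353675} = - \frac{180429394995660441}{34580193100}$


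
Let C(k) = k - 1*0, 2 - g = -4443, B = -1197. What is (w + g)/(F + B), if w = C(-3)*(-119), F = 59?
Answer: -2401/569 ≈ -4.2197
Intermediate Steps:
g = 4445 (g = 2 - 1*(-4443) = 2 + 4443 = 4445)
C(k) = k (C(k) = k + 0 = k)
w = 357 (w = -3*(-119) = 357)
(w + g)/(F + B) = (357 + 4445)/(59 - 1197) = 4802/(-1138) = 4802*(-1/1138) = -2401/569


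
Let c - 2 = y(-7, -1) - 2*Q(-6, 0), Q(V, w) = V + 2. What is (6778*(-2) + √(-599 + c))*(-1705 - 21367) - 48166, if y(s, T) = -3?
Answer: 312715866 - 92288*I*√37 ≈ 3.1272e+8 - 5.6137e+5*I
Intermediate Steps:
Q(V, w) = 2 + V
c = 7 (c = 2 + (-3 - 2*(2 - 6)) = 2 + (-3 - 2*(-4)) = 2 + (-3 + 8) = 2 + 5 = 7)
(6778*(-2) + √(-599 + c))*(-1705 - 21367) - 48166 = (6778*(-2) + √(-599 + 7))*(-1705 - 21367) - 48166 = (-13556 + √(-592))*(-23072) - 48166 = (-13556 + 4*I*√37)*(-23072) - 48166 = (312764032 - 92288*I*√37) - 48166 = 312715866 - 92288*I*√37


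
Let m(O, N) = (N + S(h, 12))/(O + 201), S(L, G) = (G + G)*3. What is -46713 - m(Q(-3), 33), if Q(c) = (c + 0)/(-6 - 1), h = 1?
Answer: -4391071/94 ≈ -46714.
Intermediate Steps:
S(L, G) = 6*G (S(L, G) = (2*G)*3 = 6*G)
Q(c) = -c/7 (Q(c) = c/(-7) = c*(-⅐) = -c/7)
m(O, N) = (72 + N)/(201 + O) (m(O, N) = (N + 6*12)/(O + 201) = (N + 72)/(201 + O) = (72 + N)/(201 + O))
-46713 - m(Q(-3), 33) = -46713 - (72 + 33)/(201 - ⅐*(-3)) = -46713 - 105/(201 + 3/7) = -46713 - 105/1410/7 = -46713 - 7*105/1410 = -46713 - 1*49/94 = -46713 - 49/94 = -4391071/94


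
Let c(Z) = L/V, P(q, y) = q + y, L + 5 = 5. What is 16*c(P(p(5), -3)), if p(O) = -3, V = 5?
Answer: 0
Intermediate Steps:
L = 0 (L = -5 + 5 = 0)
c(Z) = 0 (c(Z) = 0/5 = 0*(1/5) = 0)
16*c(P(p(5), -3)) = 16*0 = 0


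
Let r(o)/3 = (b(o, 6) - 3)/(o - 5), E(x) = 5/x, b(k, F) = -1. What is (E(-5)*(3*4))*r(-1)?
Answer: -24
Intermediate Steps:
r(o) = -12/(-5 + o) (r(o) = 3*((-1 - 3)/(o - 5)) = 3*(-4/(-5 + o)) = -12/(-5 + o))
(E(-5)*(3*4))*r(-1) = ((5/(-5))*(3*4))*(-12/(-5 - 1)) = ((5*(-⅕))*12)*(-12/(-6)) = (-1*12)*(-12*(-⅙)) = -12*2 = -24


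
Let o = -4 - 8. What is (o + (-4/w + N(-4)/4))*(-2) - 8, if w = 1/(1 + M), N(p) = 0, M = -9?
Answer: -48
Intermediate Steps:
w = -⅛ (w = 1/(1 - 9) = 1/(-8) = -⅛ ≈ -0.12500)
o = -12
(o + (-4/w + N(-4)/4))*(-2) - 8 = (-12 + (-4/(-⅛) + 0/4))*(-2) - 8 = (-12 + (-4*(-8) + 0*(¼)))*(-2) - 8 = (-12 + (32 + 0))*(-2) - 8 = (-12 + 32)*(-2) - 8 = 20*(-2) - 8 = -40 - 8 = -48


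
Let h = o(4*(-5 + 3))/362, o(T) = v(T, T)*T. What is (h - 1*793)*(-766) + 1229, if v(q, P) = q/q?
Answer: 110171791/181 ≈ 6.0868e+5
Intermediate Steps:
v(q, P) = 1
o(T) = T (o(T) = 1*T = T)
h = -4/181 (h = (4*(-5 + 3))/362 = (4*(-2))*(1/362) = -8*1/362 = -4/181 ≈ -0.022099)
(h - 1*793)*(-766) + 1229 = (-4/181 - 1*793)*(-766) + 1229 = (-4/181 - 793)*(-766) + 1229 = -143537/181*(-766) + 1229 = 109949342/181 + 1229 = 110171791/181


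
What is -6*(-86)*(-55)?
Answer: -28380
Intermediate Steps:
-6*(-86)*(-55) = -(-516)*(-55) = -1*28380 = -28380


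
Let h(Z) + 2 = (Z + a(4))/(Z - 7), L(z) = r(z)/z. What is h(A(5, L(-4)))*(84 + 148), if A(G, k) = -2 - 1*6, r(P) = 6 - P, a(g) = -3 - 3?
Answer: -3712/15 ≈ -247.47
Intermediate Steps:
a(g) = -6
L(z) = (6 - z)/z
A(G, k) = -8 (A(G, k) = -2 - 6 = -8)
h(Z) = -2 + (-6 + Z)/(-7 + Z) (h(Z) = -2 + (Z - 6)/(Z - 7) = -2 + (-6 + Z)/(-7 + Z))
h(A(5, L(-4)))*(84 + 148) = ((8 - 1*(-8))/(-7 - 8))*(84 + 148) = ((8 + 8)/(-15))*232 = -1/15*16*232 = -16/15*232 = -3712/15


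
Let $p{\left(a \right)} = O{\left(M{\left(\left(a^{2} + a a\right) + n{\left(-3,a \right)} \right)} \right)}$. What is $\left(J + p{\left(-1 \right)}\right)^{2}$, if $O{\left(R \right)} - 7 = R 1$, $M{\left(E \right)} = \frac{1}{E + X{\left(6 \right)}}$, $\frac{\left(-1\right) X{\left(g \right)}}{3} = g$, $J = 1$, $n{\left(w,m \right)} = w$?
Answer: $\frac{22801}{361} \approx 63.161$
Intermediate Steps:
$X{\left(g \right)} = - 3 g$
$M{\left(E \right)} = \frac{1}{-18 + E}$ ($M{\left(E \right)} = \frac{1}{E - 18} = \frac{1}{-18 + E}$)
$O{\left(R \right)} = 7 + R$ ($O{\left(R \right)} = 7 + R 1 = 7 + R$)
$p{\left(a \right)} = 7 + \frac{1}{-21 + 2 a^{2}}$ ($p{\left(a \right)} = 7 + \frac{1}{-18 - \left(3 - a^{2} - a a\right)} = 7 + \frac{1}{-18 + \left(\left(a^{2} + a^{2}\right) - 3\right)} = 7 + \frac{1}{-18 + \left(2 a^{2} - 3\right)} = 7 + \frac{1}{-18 + \left(-3 + 2 a^{2}\right)} = 7 + \frac{1}{-21 + 2 a^{2}}$)
$\left(J + p{\left(-1 \right)}\right)^{2} = \left(1 + \frac{2 \left(-73 + 7 \left(-1\right)^{2}\right)}{-21 + 2 \left(-1\right)^{2}}\right)^{2} = \left(1 + \frac{2 \left(-73 + 7 \cdot 1\right)}{-21 + 2 \cdot 1}\right)^{2} = \left(1 + \frac{2 \left(-73 + 7\right)}{-21 + 2}\right)^{2} = \left(1 + 2 \frac{1}{-19} \left(-66\right)\right)^{2} = \left(1 + 2 \left(- \frac{1}{19}\right) \left(-66\right)\right)^{2} = \left(1 + \frac{132}{19}\right)^{2} = \left(\frac{151}{19}\right)^{2} = \frac{22801}{361}$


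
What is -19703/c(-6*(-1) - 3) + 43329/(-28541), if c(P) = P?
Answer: -562473310/85623 ≈ -6569.2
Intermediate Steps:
-19703/c(-6*(-1) - 3) + 43329/(-28541) = -19703/(-6*(-1) - 3) + 43329/(-28541) = -19703/(6 - 3) + 43329*(-1/28541) = -19703/3 - 43329/28541 = -562473310/85623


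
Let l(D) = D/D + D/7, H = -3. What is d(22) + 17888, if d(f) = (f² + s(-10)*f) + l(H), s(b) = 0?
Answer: 128608/7 ≈ 18373.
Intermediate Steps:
l(D) = 1 + D/7 (l(D) = 1 + D*(⅐) = 1 + D/7)
d(f) = 4/7 + f² (d(f) = (f² + 0*f) + (1 + (⅐)*(-3)) = (f² + 0) + (1 - 3/7) = f² + 4/7 = 4/7 + f²)
d(22) + 17888 = (4/7 + 22²) + 17888 = (4/7 + 484) + 17888 = 3392/7 + 17888 = 128608/7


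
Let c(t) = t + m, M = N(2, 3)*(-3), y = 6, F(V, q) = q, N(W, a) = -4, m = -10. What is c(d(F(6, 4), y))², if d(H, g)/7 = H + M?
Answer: 10404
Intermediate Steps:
M = 12 (M = -4*(-3) = 12)
d(H, g) = 84 + 7*H (d(H, g) = 7*(H + 12) = 7*(12 + H) = 84 + 7*H)
c(t) = -10 + t (c(t) = t - 10 = -10 + t)
c(d(F(6, 4), y))² = (-10 + (84 + 7*4))² = (-10 + (84 + 28))² = (-10 + 112)² = 102² = 10404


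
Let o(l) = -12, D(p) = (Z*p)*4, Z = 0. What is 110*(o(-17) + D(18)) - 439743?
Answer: -441063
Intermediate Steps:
D(p) = 0 (D(p) = (0*p)*4 = 0*4 = 0)
110*(o(-17) + D(18)) - 439743 = 110*(-12 + 0) - 439743 = 110*(-12) - 439743 = -1320 - 439743 = -441063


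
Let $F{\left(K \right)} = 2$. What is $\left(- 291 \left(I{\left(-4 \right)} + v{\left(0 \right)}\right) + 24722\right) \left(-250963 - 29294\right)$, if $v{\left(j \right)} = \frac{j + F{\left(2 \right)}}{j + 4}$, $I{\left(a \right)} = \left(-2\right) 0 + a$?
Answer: $- \frac{14427910617}{2} \approx -7.214 \cdot 10^{9}$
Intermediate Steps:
$I{\left(a \right)} = a$ ($I{\left(a \right)} = 0 + a = a$)
$v{\left(j \right)} = \frac{2 + j}{4 + j}$ ($v{\left(j \right)} = \frac{j + 2}{j + 4} = \frac{2 + j}{4 + j}$)
$\left(- 291 \left(I{\left(-4 \right)} + v{\left(0 \right)}\right) + 24722\right) \left(-250963 - 29294\right) = \left(- 291 \left(-4 + \frac{2 + 0}{4 + 0}\right) + 24722\right) \left(-250963 - 29294\right) = \left(- 291 \left(-4 + \frac{1}{4} \cdot 2\right) + 24722\right) \left(-280257\right) = \left(- 291 \left(-4 + \frac{1}{2}\right) + 24722\right) \left(-280257\right) = \left(\left(-291\right) \left(- \frac{7}{2}\right) + 24722\right) \left(-280257\right) = \left(\frac{2037}{2} + 24722\right) \left(-280257\right) = \frac{51481}{2} \left(-280257\right) = - \frac{14427910617}{2}$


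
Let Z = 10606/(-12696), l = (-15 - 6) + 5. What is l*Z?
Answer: 21212/1587 ≈ 13.366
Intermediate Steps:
l = -16 (l = -21 + 5 = -16)
Z = -5303/6348 (Z = 10606*(-1/12696) = -5303/6348 ≈ -0.83538)
l*Z = -16*(-5303/6348) = 21212/1587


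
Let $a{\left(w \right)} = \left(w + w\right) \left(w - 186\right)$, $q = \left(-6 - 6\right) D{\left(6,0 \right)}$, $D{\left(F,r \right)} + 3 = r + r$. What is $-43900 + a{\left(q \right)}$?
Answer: $-54700$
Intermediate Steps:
$D{\left(F,r \right)} = -3 + 2 r$ ($D{\left(F,r \right)} = -3 + \left(r + r\right) = -3 + 2 r$)
$q = 36$ ($q = \left(-6 - 6\right) \left(-3 + 2 \cdot 0\right) = - 12 \left(-3 + 0\right) = \left(-12\right) \left(-3\right) = 36$)
$a{\left(w \right)} = 2 w \left(-186 + w\right)$
$-43900 + a{\left(q \right)} = -43900 + 2 \cdot 36 \left(-186 + 36\right) = -43900 + 2 \cdot 36 \left(-150\right) = -43900 - 10800 = -54700$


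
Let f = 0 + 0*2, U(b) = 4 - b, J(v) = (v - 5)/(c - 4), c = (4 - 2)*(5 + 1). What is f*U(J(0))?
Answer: 0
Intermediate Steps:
c = 12 (c = 2*6 = 12)
J(v) = -5/8 + v/8 (J(v) = (v - 5)/(12 - 4) = (-5 + v)/8 = (-5 + v)*(⅛) = -5/8 + v/8)
f = 0 (f = 0 + 0 = 0)
f*U(J(0)) = 0*(4 - (-5/8 + (⅛)*0)) = 0*(4 - (-5/8 + 0)) = 0*(4 - 1*(-5/8)) = 0*(4 + 5/8) = 0*(37/8) = 0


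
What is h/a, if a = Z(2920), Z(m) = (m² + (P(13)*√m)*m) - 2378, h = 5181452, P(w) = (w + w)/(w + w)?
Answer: 11041702709986/18158513492121 - 7564919920*√730/18158513492121 ≈ 0.59682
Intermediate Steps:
P(w) = 1 (P(w) = (2*w)/((2*w)) = (2*w)*(1/(2*w)) = 1)
Z(m) = -2378 + m² + m^(3/2) (Z(m) = (m² + (1*√m)*m) - 2378 = (m² + √m*m) - 2378 = (m² + m^(3/2)) - 2378 = -2378 + m² + m^(3/2))
a = 8524022 + 5840*√730 (a = -2378 + 2920² + 2920^(3/2) = -2378 + 8526400 + 5840*√730 = 8524022 + 5840*√730 ≈ 8.6818e+6)
h/a = 5181452/(8524022 + 5840*√730)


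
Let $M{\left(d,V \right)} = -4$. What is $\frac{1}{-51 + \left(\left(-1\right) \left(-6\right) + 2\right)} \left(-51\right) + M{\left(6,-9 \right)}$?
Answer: $- \frac{121}{43} \approx -2.814$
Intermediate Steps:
$\frac{1}{-51 + \left(\left(-1\right) \left(-6\right) + 2\right)} \left(-51\right) + M{\left(6,-9 \right)} = \frac{1}{-51 + \left(\left(-1\right) \left(-6\right) + 2\right)} \left(-51\right) - 4 = \frac{1}{-51 + \left(6 + 2\right)} \left(-51\right) - 4 = \frac{1}{-51 + 8} \left(-51\right) - 4 = \frac{1}{-43} \left(-51\right) - 4 = \left(- \frac{1}{43}\right) \left(-51\right) - 4 = \frac{51}{43} - 4 = - \frac{121}{43}$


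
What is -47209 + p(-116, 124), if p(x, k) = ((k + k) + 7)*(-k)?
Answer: -78829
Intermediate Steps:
p(x, k) = -k*(7 + 2*k) (p(x, k) = (2*k + 7)*(-k) = (7 + 2*k)*(-k) = -k*(7 + 2*k))
-47209 + p(-116, 124) = -47209 - 1*124*(7 + 2*124) = -47209 - 1*124*(7 + 248) = -47209 - 1*124*255 = -47209 - 31620 = -78829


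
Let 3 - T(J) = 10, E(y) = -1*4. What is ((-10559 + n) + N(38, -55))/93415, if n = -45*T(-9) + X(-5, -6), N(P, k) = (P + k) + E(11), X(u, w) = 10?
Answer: -293/2669 ≈ -0.10978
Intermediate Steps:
E(y) = -4
T(J) = -7 (T(J) = 3 - 1*10 = 3 - 10 = -7)
N(P, k) = -4 + P + k (N(P, k) = (P + k) - 4 = -4 + P + k)
n = 325 (n = -45*(-7) + 10 = 315 + 10 = 325)
((-10559 + n) + N(38, -55))/93415 = ((-10559 + 325) + (-4 + 38 - 55))/93415 = (-10234 - 21)*(1/93415) = -10255*1/93415 = -293/2669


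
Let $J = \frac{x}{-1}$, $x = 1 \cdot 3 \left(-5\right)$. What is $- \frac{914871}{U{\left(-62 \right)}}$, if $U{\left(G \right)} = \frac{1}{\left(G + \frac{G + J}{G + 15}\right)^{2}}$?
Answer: $-3404234991$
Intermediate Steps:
$x = -15$ ($x = 3 \left(-5\right) = -15$)
$J = 15$ ($J = - \frac{15}{-1} = \left(-15\right) \left(-1\right) = 15$)
$U{\left(G \right)} = \frac{1}{\left(1 + G\right)^{2}}$ ($U{\left(G \right)} = \frac{1}{\left(G + \frac{G + 15}{G + 15}\right)^{2}} = \frac{1}{\left(G + \frac{15 + G}{15 + G}\right)^{2}} = \frac{1}{\left(G + 1\right)^{2}} = \frac{1}{\left(1 + G\right)^{2}}$)
$- \frac{914871}{U{\left(-62 \right)}} = - \frac{914871}{\frac{1}{1 + \left(-62\right)^{2} + 2 \left(-62\right)}} = - \frac{914871}{\frac{1}{1 + 3844 - 124}} = - \frac{914871}{\frac{1}{3721}} = - 914871 \frac{1}{\frac{1}{3721}} = \left(-914871\right) 3721 = -3404234991$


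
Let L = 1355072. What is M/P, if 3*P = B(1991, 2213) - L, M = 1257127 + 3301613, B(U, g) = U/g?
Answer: -6053094972/599754469 ≈ -10.093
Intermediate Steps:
M = 4558740
P = -2998772345/6639 (P = (1991/2213 - 1*1355072)/3 = (1991*(1/2213) - 1355072)/3 = (1991/2213 - 1355072)/3 = (⅓)*(-2998772345/2213) = -2998772345/6639 ≈ -4.5169e+5)
M/P = 4558740/(-2998772345/6639) = 4558740*(-6639/2998772345) = -6053094972/599754469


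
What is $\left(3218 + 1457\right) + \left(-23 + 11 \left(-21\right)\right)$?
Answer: $4421$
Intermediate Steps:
$\left(3218 + 1457\right) + \left(-23 + 11 \left(-21\right)\right) = 4675 - 254 = 4421$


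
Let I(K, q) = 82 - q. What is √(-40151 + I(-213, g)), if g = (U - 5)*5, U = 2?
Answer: I*√40054 ≈ 200.14*I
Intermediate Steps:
g = -15 (g = (2 - 5)*5 = -3*5 = -15)
√(-40151 + I(-213, g)) = √(-40151 + (82 - 1*(-15))) = √(-40151 + (82 + 15)) = √(-40151 + 97) = √(-40054) = I*√40054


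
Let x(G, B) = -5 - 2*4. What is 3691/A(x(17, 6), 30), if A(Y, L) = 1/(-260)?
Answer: -959660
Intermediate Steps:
x(G, B) = -13 (x(G, B) = -5 - 8 = -13)
A(Y, L) = -1/260
3691/A(x(17, 6), 30) = 3691/(-1/260) = 3691*(-260) = -959660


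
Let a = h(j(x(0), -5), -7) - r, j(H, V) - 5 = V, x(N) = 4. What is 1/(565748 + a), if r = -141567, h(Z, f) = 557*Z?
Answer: 1/707315 ≈ 1.4138e-6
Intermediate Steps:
j(H, V) = 5 + V
a = 141567 (a = 557*(5 - 5) - 1*(-141567) = 557*0 + 141567 = 0 + 141567 = 141567)
1/(565748 + a) = 1/(565748 + 141567) = 1/707315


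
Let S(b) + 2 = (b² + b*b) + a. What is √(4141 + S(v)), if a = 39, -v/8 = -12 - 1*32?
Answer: √251986 ≈ 501.98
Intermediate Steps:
v = 352 (v = -8*(-12 - 1*32) = -8*(-12 - 32) = -8*(-44) = 352)
S(b) = 37 + 2*b² (S(b) = -2 + ((b² + b*b) + 39) = -2 + ((b² + b²) + 39) = -2 + (2*b² + 39) = -2 + (39 + 2*b²) = 37 + 2*b²)
√(4141 + S(v)) = √(4141 + (37 + 2*352²)) = √(4141 + (37 + 2*123904)) = √(4141 + (37 + 247808)) = √(4141 + 247845) = √251986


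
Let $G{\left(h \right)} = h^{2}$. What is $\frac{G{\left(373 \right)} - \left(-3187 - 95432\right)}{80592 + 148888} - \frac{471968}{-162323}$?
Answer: $\frac{5246399473}{1330352930} \approx 3.9436$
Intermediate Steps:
$\frac{G{\left(373 \right)} - \left(-3187 - 95432\right)}{80592 + 148888} - \frac{471968}{-162323} = \frac{373^{2} - \left(-3187 - 95432\right)}{80592 + 148888} - \frac{471968}{-162323} = \frac{139129 - \left(-3187 - 95432\right)}{229480} - - \frac{67424}{23189} = \left(139129 - -98619\right) \frac{1}{229480} + \frac{67424}{23189} = \left(139129 + 98619\right) \frac{1}{229480} + \frac{67424}{23189} = 237748 \cdot \frac{1}{229480} + \frac{67424}{23189} = \frac{59437}{57370} + \frac{67424}{23189} = \frac{5246399473}{1330352930}$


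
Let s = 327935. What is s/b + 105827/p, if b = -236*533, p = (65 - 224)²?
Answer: 5021241941/3180046428 ≈ 1.5790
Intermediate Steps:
p = 25281 (p = (-159)² = 25281)
b = -125788
s/b + 105827/p = 327935/(-125788) + 105827/25281 = 327935*(-1/125788) + 105827*(1/25281) = -327935/125788 + 105827/25281 = 5021241941/3180046428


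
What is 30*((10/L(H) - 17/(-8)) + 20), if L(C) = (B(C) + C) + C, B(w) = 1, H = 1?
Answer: 3055/4 ≈ 763.75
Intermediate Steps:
L(C) = 1 + 2*C (L(C) = (1 + C) + C = 1 + 2*C)
30*((10/L(H) - 17/(-8)) + 20) = 30*((10/(1 + 2*1) - 17/(-8)) + 20) = 30*((10/(1 + 2) - 17*(-⅛)) + 20) = 30*((10/3 + 17/8) + 20) = 30*(131/24 + 20) = 30*(611/24) = 3055/4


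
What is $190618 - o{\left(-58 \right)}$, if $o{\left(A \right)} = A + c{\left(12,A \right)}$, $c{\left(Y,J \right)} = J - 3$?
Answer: $190737$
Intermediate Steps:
$c{\left(Y,J \right)} = -3 + J$
$o{\left(A \right)} = -3 + 2 A$ ($o{\left(A \right)} = A + \left(-3 + A\right) = -3 + 2 A$)
$190618 - o{\left(-58 \right)} = 190618 - \left(-3 + 2 \left(-58\right)\right) = 190618 - \left(-3 - 116\right) = 190618 - -119 = 190618 + 119 = 190737$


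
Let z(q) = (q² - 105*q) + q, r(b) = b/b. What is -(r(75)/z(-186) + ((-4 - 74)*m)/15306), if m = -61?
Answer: -42776971/137600940 ≈ -0.31088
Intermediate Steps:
r(b) = 1
z(q) = q² - 104*q
-(r(75)/z(-186) + ((-4 - 74)*m)/15306) = -(1/(-186*(-104 - 186)) + ((-4 - 74)*(-61))/15306) = -(1/(-186*(-290)) - 78*(-61)*(1/15306)) = -(1/53940 + 4758*(1/15306)) = -(1*(1/53940) + 793/2551) = -(1/53940 + 793/2551) = -1*42776971/137600940 = -42776971/137600940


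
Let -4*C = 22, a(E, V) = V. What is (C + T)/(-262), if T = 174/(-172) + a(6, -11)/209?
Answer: 5363/214054 ≈ 0.025054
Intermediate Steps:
C = -11/2 (C = -1/4*22 = -11/2 ≈ -5.5000)
T = -1739/1634 (T = 174/(-172) - 11/209 = 174*(-1/172) - 11*1/209 = -87/86 - 1/19 = -1739/1634 ≈ -1.0643)
(C + T)/(-262) = (-11/2 - 1739/1634)/(-262) = -5363/817*(-1/262) = 5363/214054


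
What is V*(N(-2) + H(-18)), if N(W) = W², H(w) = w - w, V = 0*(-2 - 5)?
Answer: 0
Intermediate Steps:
V = 0 (V = 0*(-7) = 0)
H(w) = 0
V*(N(-2) + H(-18)) = 0*((-2)² + 0) = 0*(4 + 0) = 0*4 = 0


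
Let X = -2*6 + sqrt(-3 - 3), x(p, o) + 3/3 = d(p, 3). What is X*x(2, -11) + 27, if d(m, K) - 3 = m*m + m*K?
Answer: -117 + 12*I*sqrt(6) ≈ -117.0 + 29.394*I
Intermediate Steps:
d(m, K) = 3 + m**2 + K*m (d(m, K) = 3 + (m*m + m*K) = 3 + (m**2 + K*m) = 3 + m**2 + K*m)
x(p, o) = 2 + p**2 + 3*p (x(p, o) = -1 + (3 + p**2 + 3*p) = 2 + p**2 + 3*p)
X = -12 + I*sqrt(6) (X = -12 + sqrt(-6) = -12 + I*sqrt(6) ≈ -12.0 + 2.4495*I)
X*x(2, -11) + 27 = (-12 + I*sqrt(6))*(2 + 2**2 + 3*2) + 27 = (-12 + I*sqrt(6))*(2 + 4 + 6) + 27 = (-12 + I*sqrt(6))*12 + 27 = (-144 + 12*I*sqrt(6)) + 27 = -117 + 12*I*sqrt(6)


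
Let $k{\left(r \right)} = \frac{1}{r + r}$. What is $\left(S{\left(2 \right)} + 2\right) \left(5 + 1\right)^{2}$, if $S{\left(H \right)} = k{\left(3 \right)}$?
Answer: $78$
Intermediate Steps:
$k{\left(r \right)} = \frac{1}{2 r}$
$S{\left(H \right)} = \frac{1}{6}$ ($S{\left(H \right)} = \frac{1}{2 \cdot 3} = \frac{1}{2} \cdot \frac{1}{3} = \frac{1}{6}$)
$\left(S{\left(2 \right)} + 2\right) \left(5 + 1\right)^{2} = \left(\frac{1}{6} + 2\right) \left(5 + 1\right)^{2} = \frac{13 \cdot 6^{2}}{6} = \frac{13}{6} \cdot 36 = 78$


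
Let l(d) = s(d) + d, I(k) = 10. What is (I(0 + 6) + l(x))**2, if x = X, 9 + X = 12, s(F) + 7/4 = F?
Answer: 3249/16 ≈ 203.06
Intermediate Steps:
s(F) = -7/4 + F
X = 3 (X = -9 + 12 = 3)
x = 3
l(d) = -7/4 + 2*d (l(d) = (-7/4 + d) + d = -7/4 + 2*d)
(I(0 + 6) + l(x))**2 = (10 + (-7/4 + 2*3))**2 = (10 + (-7/4 + 6))**2 = (10 + 17/4)**2 = (57/4)**2 = 3249/16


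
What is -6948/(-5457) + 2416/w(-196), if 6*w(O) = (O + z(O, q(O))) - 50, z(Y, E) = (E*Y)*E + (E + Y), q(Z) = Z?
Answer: 2902252460/2282897751 ≈ 1.2713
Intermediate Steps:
z(Y, E) = E + Y + Y*E² (z(Y, E) = Y*E² + (E + Y) = E + Y + Y*E²)
w(O) = -25/3 + O/2 + O³/6 (w(O) = ((O + (O + O + O*O²)) - 50)/6 = ((O + (O + O + O³)) - 50)/6 = ((O + (O³ + 2*O)) - 50)/6 = ((O³ + 3*O) - 50)/6 = (-50 + O³ + 3*O)/6 = -25/3 + O/2 + O³/6)
-6948/(-5457) + 2416/w(-196) = -6948/(-5457) + 2416/(-25/3 + (½)*(-196) + (⅙)*(-196)³) = -6948*(-1/5457) + 2416/(-25/3 - 98 + (⅙)*(-7529536)) = 2316/1819 + 2416/(-25/3 - 98 - 3764768/3) = 2316/1819 + 2416/(-1255029) = 2316/1819 + 2416*(-1/1255029) = 2316/1819 - 2416/1255029 = 2902252460/2282897751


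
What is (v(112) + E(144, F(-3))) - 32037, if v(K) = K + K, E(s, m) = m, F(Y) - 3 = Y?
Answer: -31813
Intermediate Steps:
F(Y) = 3 + Y
v(K) = 2*K
(v(112) + E(144, F(-3))) - 32037 = (2*112 + (3 - 3)) - 32037 = (224 + 0) - 32037 = 224 - 32037 = -31813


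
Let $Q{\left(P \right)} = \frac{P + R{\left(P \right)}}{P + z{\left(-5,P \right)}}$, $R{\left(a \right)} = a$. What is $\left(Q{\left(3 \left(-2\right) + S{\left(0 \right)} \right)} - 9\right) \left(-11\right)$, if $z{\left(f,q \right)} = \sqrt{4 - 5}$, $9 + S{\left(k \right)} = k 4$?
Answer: $\frac{8712}{113} - \frac{165 i}{113} \approx 77.097 - 1.4602 i$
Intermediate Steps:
$S{\left(k \right)} = -9 + 4 k$ ($S{\left(k \right)} = -9 + k 4 = -9 + 4 k$)
$z{\left(f,q \right)} = i$ ($z{\left(f,q \right)} = \sqrt{-1} = i$)
$Q{\left(P \right)} = \frac{2 P}{i + P}$ ($Q{\left(P \right)} = \frac{P + P}{P + i} = \frac{2 P}{i + P}$)
$\left(Q{\left(3 \left(-2\right) + S{\left(0 \right)} \right)} - 9\right) \left(-11\right) = \left(\frac{2 \left(3 \left(-2\right) + \left(-9 + 4 \cdot 0\right)\right)}{i + \left(3 \left(-2\right) + \left(-9 + 4 \cdot 0\right)\right)} - 9\right) \left(-11\right) = \left(\frac{2 \left(-6 + \left(-9 + 0\right)\right)}{i + \left(-6 + \left(-9 + 0\right)\right)} - 9\right) \left(-11\right) = \left(\frac{2 \left(-6 - 9\right)}{i - 15} - 9\right) \left(-11\right) = \left(2 \left(-15\right) \frac{1}{i - 15} - 9\right) \left(-11\right) = \left(2 \left(-15\right) \frac{1}{-15 + i} - 9\right) \left(-11\right) = \left(2 \left(-15\right) \frac{-15 - i}{226} - 9\right) \left(-11\right) = \left(\left(\frac{225}{113} + \frac{15 i}{113}\right) - 9\right) \left(-11\right) = \left(- \frac{792}{113} + \frac{15 i}{113}\right) \left(-11\right) = \frac{8712}{113} - \frac{165 i}{113}$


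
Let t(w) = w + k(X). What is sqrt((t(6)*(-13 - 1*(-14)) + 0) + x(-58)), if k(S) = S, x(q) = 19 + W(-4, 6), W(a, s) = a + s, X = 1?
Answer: 2*sqrt(7) ≈ 5.2915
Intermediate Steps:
x(q) = 21 (x(q) = 19 + (-4 + 6) = 19 + 2 = 21)
t(w) = 1 + w (t(w) = w + 1 = 1 + w)
sqrt((t(6)*(-13 - 1*(-14)) + 0) + x(-58)) = sqrt(((1 + 6)*(-13 - 1*(-14)) + 0) + 21) = sqrt((7*(-13 + 14) + 0) + 21) = sqrt((7*1 + 0) + 21) = sqrt((7 + 0) + 21) = sqrt(7 + 21) = sqrt(28) = 2*sqrt(7)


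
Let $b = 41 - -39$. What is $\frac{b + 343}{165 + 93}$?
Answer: $\frac{141}{86} \approx 1.6395$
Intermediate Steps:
$b = 80$ ($b = 41 + 39 = 80$)
$\frac{b + 343}{165 + 93} = \frac{80 + 343}{165 + 93} = \frac{423}{258} = 423 \cdot \frac{1}{258} = \frac{141}{86}$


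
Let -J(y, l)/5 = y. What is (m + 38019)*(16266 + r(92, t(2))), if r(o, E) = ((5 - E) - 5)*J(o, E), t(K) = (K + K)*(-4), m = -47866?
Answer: -87697382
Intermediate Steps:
J(y, l) = -5*y
t(K) = -8*K (t(K) = (2*K)*(-4) = -8*K)
r(o, E) = 5*E*o (r(o, E) = ((5 - E) - 5)*(-5*o) = (-E)*(-5*o) = 5*E*o)
(m + 38019)*(16266 + r(92, t(2))) = (-47866 + 38019)*(16266 + 5*(-8*2)*92) = -9847*(16266 + 5*(-16)*92) = -9847*(16266 - 7360) = -9847*8906 = -87697382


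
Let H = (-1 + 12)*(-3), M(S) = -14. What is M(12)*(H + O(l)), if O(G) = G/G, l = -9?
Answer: 448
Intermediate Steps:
O(G) = 1
H = -33 (H = 11*(-3) = -33)
M(12)*(H + O(l)) = -14*(-33 + 1) = -14*(-32) = 448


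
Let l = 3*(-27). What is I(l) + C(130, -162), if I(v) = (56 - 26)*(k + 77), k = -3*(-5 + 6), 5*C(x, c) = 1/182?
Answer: 2020201/910 ≈ 2220.0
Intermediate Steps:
C(x, c) = 1/910 (C(x, c) = (⅕)/182 = (⅕)*(1/182) = 1/910)
k = -3 (k = -3*1 = -3)
l = -81
I(v) = 2220 (I(v) = (56 - 26)*(-3 + 77) = 30*74 = 2220)
I(l) + C(130, -162) = 2220 + 1/910 = 2020201/910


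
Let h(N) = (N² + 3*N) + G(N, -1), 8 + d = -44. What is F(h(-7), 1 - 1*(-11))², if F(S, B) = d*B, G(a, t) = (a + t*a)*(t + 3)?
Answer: 389376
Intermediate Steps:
d = -52 (d = -8 - 44 = -52)
G(a, t) = (3 + t)*(a + a*t) (G(a, t) = (a + a*t)*(3 + t) = (3 + t)*(a + a*t))
h(N) = N² + 3*N (h(N) = (N² + 3*N) + N*(3 + (-1)² + 4*(-1)) = (N² + 3*N) + N*(3 + 1 - 4) = (N² + 3*N) + N*0 = (N² + 3*N) + 0 = N² + 3*N)
F(S, B) = -52*B
F(h(-7), 1 - 1*(-11))² = (-52*(1 - 1*(-11)))² = (-52*(1 + 11))² = (-52*12)² = (-624)² = 389376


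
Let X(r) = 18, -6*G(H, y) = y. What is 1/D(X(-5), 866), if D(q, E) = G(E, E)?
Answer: -3/433 ≈ -0.0069284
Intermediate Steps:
G(H, y) = -y/6
D(q, E) = -E/6
1/D(X(-5), 866) = 1/(-⅙*866) = 1/(-433/3) = -3/433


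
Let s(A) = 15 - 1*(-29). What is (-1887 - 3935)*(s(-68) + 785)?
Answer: -4826438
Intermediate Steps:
s(A) = 44 (s(A) = 15 + 29 = 44)
(-1887 - 3935)*(s(-68) + 785) = (-1887 - 3935)*(44 + 785) = -5822*829 = -4826438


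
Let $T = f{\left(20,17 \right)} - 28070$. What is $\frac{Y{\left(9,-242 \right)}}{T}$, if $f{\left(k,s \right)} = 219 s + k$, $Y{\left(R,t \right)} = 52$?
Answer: $- \frac{52}{24327} \approx -0.0021375$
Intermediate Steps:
$f{\left(k,s \right)} = k + 219 s$
$T = -24327$ ($T = \left(20 + 219 \cdot 17\right) - 28070 = \left(20 + 3723\right) - 28070 = 3743 - 28070 = -24327$)
$\frac{Y{\left(9,-242 \right)}}{T} = \frac{52}{-24327} = 52 \left(- \frac{1}{24327}\right) = - \frac{52}{24327}$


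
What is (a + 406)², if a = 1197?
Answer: 2569609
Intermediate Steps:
(a + 406)² = (1197 + 406)² = 1603² = 2569609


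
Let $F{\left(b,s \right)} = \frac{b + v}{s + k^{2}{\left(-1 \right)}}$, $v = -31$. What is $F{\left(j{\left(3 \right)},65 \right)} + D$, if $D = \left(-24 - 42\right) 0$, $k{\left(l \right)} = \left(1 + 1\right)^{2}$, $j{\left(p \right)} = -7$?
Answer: $- \frac{38}{81} \approx -0.46914$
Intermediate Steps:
$k{\left(l \right)} = 4$ ($k{\left(l \right)} = 2^{2} = 4$)
$D = 0$ ($D = \left(-24 - 42\right) 0 = \left(-66\right) 0 = 0$)
$F{\left(b,s \right)} = \frac{-31 + b}{16 + s}$ ($F{\left(b,s \right)} = \frac{b - 31}{s + 4^{2}} = \frac{-31 + b}{s + 16} = \frac{-31 + b}{16 + s}$)
$F{\left(j{\left(3 \right)},65 \right)} + D = \frac{-31 - 7}{16 + 65} + 0 = \frac{1}{81} \left(-38\right) + 0 = - \frac{38}{81} + 0 = - \frac{38}{81}$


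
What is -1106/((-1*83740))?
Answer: 7/530 ≈ 0.013208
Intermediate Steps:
-1106/((-1*83740)) = -1106/(-83740) = -1106*(-1/83740) = 7/530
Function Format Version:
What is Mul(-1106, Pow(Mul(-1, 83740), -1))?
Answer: Rational(7, 530) ≈ 0.013208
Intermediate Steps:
Mul(-1106, Pow(Mul(-1, 83740), -1)) = Mul(-1106, Pow(-83740, -1)) = Mul(-1106, Rational(-1, 83740)) = Rational(7, 530)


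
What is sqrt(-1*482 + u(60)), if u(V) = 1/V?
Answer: 11*I*sqrt(3585)/30 ≈ 21.954*I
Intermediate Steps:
u(V) = 1/V
sqrt(-1*482 + u(60)) = sqrt(-1*482 + 1/60) = sqrt(-482 + 1/60) = sqrt(-28919/60) = 11*I*sqrt(3585)/30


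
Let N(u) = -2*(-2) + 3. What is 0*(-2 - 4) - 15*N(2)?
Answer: -105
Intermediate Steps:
N(u) = 7 (N(u) = 4 + 3 = 7)
0*(-2 - 4) - 15*N(2) = 0*(-2 - 4) - 15*7 = 0*(-6) - 105 = 0 - 105 = -105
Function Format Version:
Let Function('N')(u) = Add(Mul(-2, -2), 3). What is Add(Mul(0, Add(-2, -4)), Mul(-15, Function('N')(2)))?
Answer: -105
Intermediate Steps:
Function('N')(u) = 7 (Function('N')(u) = Add(4, 3) = 7)
Add(Mul(0, Add(-2, -4)), Mul(-15, Function('N')(2))) = Add(Mul(0, Add(-2, -4)), Mul(-15, 7)) = Add(Mul(0, -6), -105) = Add(0, -105) = -105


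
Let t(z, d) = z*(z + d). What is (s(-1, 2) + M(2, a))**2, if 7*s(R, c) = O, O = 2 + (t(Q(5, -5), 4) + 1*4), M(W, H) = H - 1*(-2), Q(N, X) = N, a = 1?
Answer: 5184/49 ≈ 105.80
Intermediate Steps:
t(z, d) = z*(d + z)
M(W, H) = 2 + H (M(W, H) = H + 2 = 2 + H)
O = 51 (O = 2 + (5*(4 + 5) + 1*4) = 2 + (5*9 + 4) = 2 + (45 + 4) = 2 + 49 = 51)
s(R, c) = 51/7 (s(R, c) = (1/7)*51 = 51/7)
(s(-1, 2) + M(2, a))**2 = (51/7 + (2 + 1))**2 = (51/7 + 3)**2 = (72/7)**2 = 5184/49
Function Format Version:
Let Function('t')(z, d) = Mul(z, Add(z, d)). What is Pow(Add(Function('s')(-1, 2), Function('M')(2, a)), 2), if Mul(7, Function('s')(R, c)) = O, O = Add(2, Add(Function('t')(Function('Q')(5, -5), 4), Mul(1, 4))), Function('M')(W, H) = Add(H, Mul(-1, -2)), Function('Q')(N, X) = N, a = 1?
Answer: Rational(5184, 49) ≈ 105.80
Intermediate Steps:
Function('t')(z, d) = Mul(z, Add(d, z))
Function('M')(W, H) = Add(2, H) (Function('M')(W, H) = Add(H, 2) = Add(2, H))
O = 51 (O = Add(2, Add(Mul(5, Add(4, 5)), Mul(1, 4))) = Add(2, Add(Mul(5, 9), 4)) = Add(2, Add(45, 4)) = Add(2, 49) = 51)
Function('s')(R, c) = Rational(51, 7) (Function('s')(R, c) = Mul(Rational(1, 7), 51) = Rational(51, 7))
Pow(Add(Function('s')(-1, 2), Function('M')(2, a)), 2) = Pow(Add(Rational(51, 7), Add(2, 1)), 2) = Pow(Add(Rational(51, 7), 3), 2) = Pow(Rational(72, 7), 2) = Rational(5184, 49)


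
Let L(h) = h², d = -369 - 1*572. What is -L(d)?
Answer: -885481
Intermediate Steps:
d = -941 (d = -369 - 572 = -941)
-L(d) = -1*(-941)² = -1*885481 = -885481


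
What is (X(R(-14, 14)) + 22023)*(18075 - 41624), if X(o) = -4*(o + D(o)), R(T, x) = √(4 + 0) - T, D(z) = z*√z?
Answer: -511083947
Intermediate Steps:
D(z) = z^(3/2)
R(T, x) = 2 - T (R(T, x) = √4 - T = 2 - T)
X(o) = -4*o - 4*o^(3/2) (X(o) = -4*(o + o^(3/2)) = -4*o - 4*o^(3/2))
(X(R(-14, 14)) + 22023)*(18075 - 41624) = ((-4*(2 - 1*(-14)) - 4*(2 - 1*(-14))^(3/2)) + 22023)*(18075 - 41624) = ((-4*(2 + 14) - 4*(2 + 14)^(3/2)) + 22023)*(-23549) = ((-4*16 - 4*16^(3/2)) + 22023)*(-23549) = ((-64 - 4*64) + 22023)*(-23549) = ((-64 - 256) + 22023)*(-23549) = (-320 + 22023)*(-23549) = 21703*(-23549) = -511083947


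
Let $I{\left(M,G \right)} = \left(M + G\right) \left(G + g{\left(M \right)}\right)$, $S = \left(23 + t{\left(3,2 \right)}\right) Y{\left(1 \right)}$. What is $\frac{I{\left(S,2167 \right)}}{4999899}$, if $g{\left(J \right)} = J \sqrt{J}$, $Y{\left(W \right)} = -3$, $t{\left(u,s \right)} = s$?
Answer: $\frac{4533364}{4999899} - \frac{261500 i \sqrt{3}}{1666633} \approx 0.90669 - 0.27176 i$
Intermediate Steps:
$g{\left(J \right)} = J^{\frac{3}{2}}$
$S = -75$ ($S = \left(23 + 2\right) \left(-3\right) = 25 \left(-3\right) = -75$)
$I{\left(M,G \right)} = \left(G + M\right) \left(G + M^{\frac{3}{2}}\right)$ ($I{\left(M,G \right)} = \left(M + G\right) \left(G + M^{\frac{3}{2}}\right) = \left(G + M\right) \left(G + M^{\frac{3}{2}}\right)$)
$\frac{I{\left(S,2167 \right)}}{4999899} = \frac{2167^{2} + \left(-75\right)^{\frac{5}{2}} + 2167 \left(-75\right) + 2167 \left(-75\right)^{\frac{3}{2}}}{4999899} = \left(4695889 + 28125 i \sqrt{3} - 162525 + 2167 \left(- 375 i \sqrt{3}\right)\right) \frac{1}{4999899} = \left(4695889 + 28125 i \sqrt{3} - 162525 - 812625 i \sqrt{3}\right) \frac{1}{4999899} = \left(4533364 - 784500 i \sqrt{3}\right) \frac{1}{4999899} = \frac{4533364}{4999899} - \frac{261500 i \sqrt{3}}{1666633}$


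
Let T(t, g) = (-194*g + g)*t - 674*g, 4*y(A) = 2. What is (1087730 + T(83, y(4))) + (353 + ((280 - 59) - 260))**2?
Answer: 2355959/2 ≈ 1.1780e+6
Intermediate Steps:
y(A) = 1/2 (y(A) = (1/4)*2 = 1/2)
T(t, g) = -674*g - 193*g*t (T(t, g) = (-193*g)*t - 674*g = -193*g*t - 674*g = -674*g - 193*g*t)
(1087730 + T(83, y(4))) + (353 + ((280 - 59) - 260))**2 = (1087730 - 1*1/2*(674 + 193*83)) + (353 + ((280 - 59) - 260))**2 = (1087730 - 1*1/2*(674 + 16019)) + (353 + (221 - 260))**2 = (1087730 - 1*1/2*16693) + (353 - 39)**2 = (1087730 - 16693/2) + 314**2 = 2158767/2 + 98596 = 2355959/2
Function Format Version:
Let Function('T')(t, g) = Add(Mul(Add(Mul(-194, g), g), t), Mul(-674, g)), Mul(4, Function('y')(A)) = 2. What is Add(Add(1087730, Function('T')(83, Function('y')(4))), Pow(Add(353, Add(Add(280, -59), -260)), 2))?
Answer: Rational(2355959, 2) ≈ 1.1780e+6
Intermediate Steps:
Function('y')(A) = Rational(1, 2) (Function('y')(A) = Mul(Rational(1, 4), 2) = Rational(1, 2))
Function('T')(t, g) = Add(Mul(-674, g), Mul(-193, g, t)) (Function('T')(t, g) = Add(Mul(Mul(-193, g), t), Mul(-674, g)) = Add(Mul(-193, g, t), Mul(-674, g)) = Add(Mul(-674, g), Mul(-193, g, t)))
Add(Add(1087730, Function('T')(83, Function('y')(4))), Pow(Add(353, Add(Add(280, -59), -260)), 2)) = Add(Add(1087730, Mul(-1, Rational(1, 2), Add(674, Mul(193, 83)))), Pow(Add(353, Add(Add(280, -59), -260)), 2)) = Add(Add(1087730, Mul(-1, Rational(1, 2), Add(674, 16019))), Pow(Add(353, Add(221, -260)), 2)) = Add(Add(1087730, Mul(-1, Rational(1, 2), 16693)), Pow(Add(353, -39), 2)) = Add(Add(1087730, Rational(-16693, 2)), Pow(314, 2)) = Add(Rational(2158767, 2), 98596) = Rational(2355959, 2)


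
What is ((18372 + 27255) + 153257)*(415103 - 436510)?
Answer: -4257509788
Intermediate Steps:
((18372 + 27255) + 153257)*(415103 - 436510) = (45627 + 153257)*(-21407) = 198884*(-21407) = -4257509788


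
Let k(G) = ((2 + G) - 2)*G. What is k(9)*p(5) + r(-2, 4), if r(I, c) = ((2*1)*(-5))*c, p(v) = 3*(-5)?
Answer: -1255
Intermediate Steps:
p(v) = -15
r(I, c) = -10*c (r(I, c) = (2*(-5))*c = -10*c)
k(G) = G² (k(G) = G*G = G²)
k(9)*p(5) + r(-2, 4) = 9²*(-15) - 10*4 = 81*(-15) - 40 = -1215 - 40 = -1255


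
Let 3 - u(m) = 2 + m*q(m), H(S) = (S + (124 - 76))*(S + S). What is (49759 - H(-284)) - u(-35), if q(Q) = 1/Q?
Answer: -84289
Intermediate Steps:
H(S) = 2*S*(48 + S) (H(S) = (S + 48)*(2*S) = (48 + S)*(2*S) = 2*S*(48 + S))
q(Q) = 1/Q
u(m) = 0 (u(m) = 3 - (2 + m/m) = 3 - (2 + 1) = 3 - 1*3 = 3 - 3 = 0)
(49759 - H(-284)) - u(-35) = (49759 - 2*(-284)*(48 - 284)) - 1*0 = (49759 - 2*(-284)*(-236)) + 0 = (49759 - 1*134048) + 0 = (49759 - 134048) + 0 = -84289 + 0 = -84289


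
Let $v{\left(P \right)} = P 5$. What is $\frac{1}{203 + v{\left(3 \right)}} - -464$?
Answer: $\frac{101153}{218} \approx 464.0$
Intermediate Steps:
$v{\left(P \right)} = 5 P$
$\frac{1}{203 + v{\left(3 \right)}} - -464 = \frac{1}{203 + 5 \cdot 3} - -464 = \frac{1}{203 + 15} + 464 = \frac{1}{218} + 464 = \frac{101153}{218}$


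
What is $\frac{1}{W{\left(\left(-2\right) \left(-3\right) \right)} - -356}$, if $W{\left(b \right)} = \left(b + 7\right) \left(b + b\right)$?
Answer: $\frac{1}{512} \approx 0.0019531$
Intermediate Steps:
$W{\left(b \right)} = 2 b \left(7 + b\right)$ ($W{\left(b \right)} = \left(7 + b\right) 2 b = 2 b \left(7 + b\right)$)
$\frac{1}{W{\left(\left(-2\right) \left(-3\right) \right)} - -356} = \frac{1}{2 \left(\left(-2\right) \left(-3\right)\right) \left(7 - -6\right) - -356} = \frac{1}{2 \cdot 6 \left(7 + 6\right) + 356} = \frac{1}{2 \cdot 6 \cdot 13 + 356} = \frac{1}{156 + 356} = \frac{1}{512}$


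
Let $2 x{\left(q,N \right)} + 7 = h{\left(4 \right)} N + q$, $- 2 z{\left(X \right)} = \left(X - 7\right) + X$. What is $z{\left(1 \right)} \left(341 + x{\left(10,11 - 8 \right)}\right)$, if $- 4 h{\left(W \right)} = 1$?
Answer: $\frac{13685}{16} \approx 855.31$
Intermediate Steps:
$h{\left(W \right)} = - \frac{1}{4}$ ($h{\left(W \right)} = \left(- \frac{1}{4}\right) 1 = - \frac{1}{4}$)
$z{\left(X \right)} = \frac{7}{2} - X$ ($z{\left(X \right)} = - \frac{\left(X - 7\right) + X}{2} = - \frac{\left(-7 + X\right) + X}{2} = - \frac{-7 + 2 X}{2} = \frac{7}{2} - X$)
$x{\left(q,N \right)} = - \frac{7}{2} + \frac{q}{2} - \frac{N}{8}$ ($x{\left(q,N \right)} = - \frac{7}{2} + \frac{- \frac{N}{4} + q}{2} = - \frac{7}{2} + \frac{q - \frac{N}{4}}{2} = - \frac{7}{2} - \left(- \frac{q}{2} + \frac{N}{8}\right) = - \frac{7}{2} + \frac{q}{2} - \frac{N}{8}$)
$z{\left(1 \right)} \left(341 + x{\left(10,11 - 8 \right)}\right) = \left(\frac{7}{2} - 1\right) \left(341 - \left(- \frac{3}{2} + \frac{11 - 8}{8}\right)\right) = \left(\frac{7}{2} - 1\right) \left(341 - - \frac{9}{8}\right) = \frac{5 \left(341 - - \frac{9}{8}\right)}{2} = \frac{5 \left(341 + \frac{9}{8}\right)}{2} = \frac{5}{2} \cdot \frac{2737}{8} = \frac{13685}{16}$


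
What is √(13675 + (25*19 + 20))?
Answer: √14170 ≈ 119.04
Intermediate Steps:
√(13675 + (25*19 + 20)) = √(13675 + (475 + 20)) = √(13675 + 495) = √14170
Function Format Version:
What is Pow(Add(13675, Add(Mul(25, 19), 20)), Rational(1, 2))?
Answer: Pow(14170, Rational(1, 2)) ≈ 119.04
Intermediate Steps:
Pow(Add(13675, Add(Mul(25, 19), 20)), Rational(1, 2)) = Pow(Add(13675, Add(475, 20)), Rational(1, 2)) = Pow(Add(13675, 495), Rational(1, 2)) = Pow(14170, Rational(1, 2))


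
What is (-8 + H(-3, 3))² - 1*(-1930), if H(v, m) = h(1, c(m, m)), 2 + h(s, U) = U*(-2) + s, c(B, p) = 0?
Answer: 2011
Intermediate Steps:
h(s, U) = -2 + s - 2*U (h(s, U) = -2 + (U*(-2) + s) = -2 + (-2*U + s) = -2 + (s - 2*U) = -2 + s - 2*U)
H(v, m) = -1 (H(v, m) = -2 + 1 - 2*0 = -2 + 1 + 0 = -1)
(-8 + H(-3, 3))² - 1*(-1930) = (-8 - 1)² - 1*(-1930) = (-9)² + 1930 = 81 + 1930 = 2011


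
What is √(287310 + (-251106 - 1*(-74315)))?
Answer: √110519 ≈ 332.44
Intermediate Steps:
√(287310 + (-251106 - 1*(-74315))) = √(287310 + (-251106 + 74315)) = √(287310 - 176791) = √110519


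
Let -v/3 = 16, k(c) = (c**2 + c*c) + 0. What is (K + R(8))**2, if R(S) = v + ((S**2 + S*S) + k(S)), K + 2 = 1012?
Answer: 1483524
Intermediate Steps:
K = 1010 (K = -2 + 1012 = 1010)
k(c) = 2*c**2 (k(c) = (c**2 + c**2) + 0 = 2*c**2 + 0 = 2*c**2)
v = -48 (v = -3*16 = -48)
R(S) = -48 + 4*S**2 (R(S) = -48 + ((S**2 + S*S) + 2*S**2) = -48 + ((S**2 + S**2) + 2*S**2) = -48 + (2*S**2 + 2*S**2) = -48 + 4*S**2)
(K + R(8))**2 = (1010 + (-48 + 4*8**2))**2 = (1010 + (-48 + 4*64))**2 = (1010 + (-48 + 256))**2 = (1010 + 208)**2 = 1218**2 = 1483524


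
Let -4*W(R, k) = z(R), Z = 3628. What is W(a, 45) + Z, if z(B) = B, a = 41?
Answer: 14471/4 ≈ 3617.8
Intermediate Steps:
W(R, k) = -R/4
W(a, 45) + Z = -¼*41 + 3628 = -41/4 + 3628 = 14471/4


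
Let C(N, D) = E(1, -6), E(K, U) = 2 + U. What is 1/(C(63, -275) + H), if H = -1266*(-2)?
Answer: 1/2528 ≈ 0.00039557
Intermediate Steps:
C(N, D) = -4 (C(N, D) = 2 - 6 = -4)
H = 2532
1/(C(63, -275) + H) = 1/(-4 + 2532) = 1/2528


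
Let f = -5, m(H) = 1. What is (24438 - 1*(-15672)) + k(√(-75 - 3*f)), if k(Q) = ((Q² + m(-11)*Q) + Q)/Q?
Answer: 40112 + 2*I*√15 ≈ 40112.0 + 7.746*I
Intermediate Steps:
k(Q) = (Q² + 2*Q)/Q (k(Q) = ((Q² + 1*Q) + Q)/Q = ((Q² + Q) + Q)/Q = ((Q + Q²) + Q)/Q = (Q² + 2*Q)/Q)
(24438 - 1*(-15672)) + k(√(-75 - 3*f)) = (24438 - 1*(-15672)) + (2 + √(-75 - 3*(-5))) = (24438 + 15672) + (2 + √(-75 + 15)) = 40110 + (2 + √(-60)) = 40110 + (2 + 2*I*√15) = 40112 + 2*I*√15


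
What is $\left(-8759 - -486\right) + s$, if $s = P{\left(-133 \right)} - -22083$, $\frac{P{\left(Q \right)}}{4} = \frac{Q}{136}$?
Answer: $\frac{469407}{34} \approx 13806.0$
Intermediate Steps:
$P{\left(Q \right)} = \frac{Q}{34}$ ($P{\left(Q \right)} = 4 \frac{Q}{136} = \frac{Q}{34}$)
$s = \frac{750689}{34}$ ($s = \frac{1}{34} \left(-133\right) - -22083 = - \frac{133}{34} + 22083 = \frac{750689}{34} \approx 22079.0$)
$\left(-8759 - -486\right) + s = \left(-8759 - -486\right) + \frac{750689}{34} = \left(-8759 + 486\right) + \frac{750689}{34} = -8273 + \frac{750689}{34} = \frac{469407}{34}$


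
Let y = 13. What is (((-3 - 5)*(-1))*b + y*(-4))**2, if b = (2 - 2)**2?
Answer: 2704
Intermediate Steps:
b = 0 (b = 0**2 = 0)
(((-3 - 5)*(-1))*b + y*(-4))**2 = (((-3 - 5)*(-1))*0 + 13*(-4))**2 = (-8*(-1)*0 - 52)**2 = (8*0 - 52)**2 = (0 - 52)**2 = (-52)**2 = 2704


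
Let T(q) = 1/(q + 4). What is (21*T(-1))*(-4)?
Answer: -28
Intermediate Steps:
T(q) = 1/(4 + q)
(21*T(-1))*(-4) = (21/(4 - 1))*(-4) = (21/3)*(-4) = (21*(⅓))*(-4) = 7*(-4) = -28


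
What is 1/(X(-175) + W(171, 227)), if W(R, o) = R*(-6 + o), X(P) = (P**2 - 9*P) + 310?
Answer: 1/70301 ≈ 1.4225e-5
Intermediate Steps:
X(P) = 310 + P**2 - 9*P
1/(X(-175) + W(171, 227)) = 1/((310 + (-175)**2 - 9*(-175)) + 171*(-6 + 227)) = 1/((310 + 30625 + 1575) + 171*221) = 1/(32510 + 37791) = 1/70301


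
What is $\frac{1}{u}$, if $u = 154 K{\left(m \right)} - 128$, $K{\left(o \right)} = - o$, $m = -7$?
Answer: $\frac{1}{950} \approx 0.0010526$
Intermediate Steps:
$u = 950$ ($u = 154 \left(\left(-1\right) \left(-7\right)\right) - 128 = 154 \cdot 7 - 128 = 1078 - 128 = 950$)
$\frac{1}{u} = \frac{1}{950}$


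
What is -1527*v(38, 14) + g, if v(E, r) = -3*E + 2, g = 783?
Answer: 171807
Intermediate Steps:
v(E, r) = 2 - 3*E
-1527*v(38, 14) + g = -1527*(2 - 3*38) + 783 = -1527*(2 - 114) + 783 = -1527*(-112) + 783 = 171024 + 783 = 171807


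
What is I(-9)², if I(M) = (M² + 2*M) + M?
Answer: 2916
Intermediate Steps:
I(M) = M² + 3*M
I(-9)² = (-9*(3 - 9))² = (-9*(-6))² = 54² = 2916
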